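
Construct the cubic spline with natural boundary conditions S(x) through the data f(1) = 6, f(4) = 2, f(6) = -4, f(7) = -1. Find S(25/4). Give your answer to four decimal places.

-3.6211

Write M_i for S''(x_i). With h_i = 3, 2, 1 and divided differences Δ_i = -4/3, -3, 3, the continuity of S' gives the tridiagonal system
  3·M_0 + 10·M_1 + 2·M_2 = 6(Δ_1 - Δ_0) = -10
  2·M_1 + 6·M_2 + 1·M_3 = 6(Δ_2 - Δ_1) = 36
Natural end conditions: M_0 = M_3 = 0.
Forward elimination and back-substitution give M_0 = 0, M_1 = -33/14, M_2 = 95/14, M_3 = 0.
On [6, 7], S(x) = -4 + 31/42·(x - 6) + 95/28·(x - 6)² - 95/84·(x - 6)³.
With (x - 6) = 1/4: S(25/4) = -927/256.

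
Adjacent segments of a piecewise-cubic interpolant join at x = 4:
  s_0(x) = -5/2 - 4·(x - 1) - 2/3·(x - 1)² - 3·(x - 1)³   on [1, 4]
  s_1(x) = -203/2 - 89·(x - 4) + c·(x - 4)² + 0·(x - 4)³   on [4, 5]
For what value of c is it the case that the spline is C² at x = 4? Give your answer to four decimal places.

s_0''(x) = -4/3 - 18·(x - 1), so s_0''(4) = -166/3. On the right, s_1''(4) = 2c, so c = -83/3.

-27.6667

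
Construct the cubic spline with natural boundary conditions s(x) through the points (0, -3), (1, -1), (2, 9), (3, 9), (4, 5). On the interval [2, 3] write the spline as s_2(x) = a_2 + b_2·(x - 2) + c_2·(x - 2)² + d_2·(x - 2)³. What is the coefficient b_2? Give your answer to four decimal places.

6.5000

Let M_i = s''(x_i). Step sizes h_i = 1, 1, 1, 1; slopes of the chords Δ_i = (y_(i+1) - y_i)/h_i = 2, 10, 0, -4.
  1·M_0 + 4·M_1 + 1·M_2 = 6(Δ_1 - Δ_0) = 48
  1·M_1 + 4·M_2 + 1·M_3 = 6(Δ_2 - Δ_1) = -60
  1·M_2 + 4·M_3 + 1·M_4 = 6(Δ_3 - Δ_2) = -24
Natural end conditions: M_0 = M_4 = 0.
Solving the tridiagonal system: M_0 = 0, M_1 = 117/7, M_2 = -132/7, M_3 = -9/7, M_4 = 0.
On [2, 3], with s_2(x) = a_2 + b_2·(x - 2) + c_2·(x - 2)² + d_2·(x - 2)³: c_2 = M_2/2 = -66/7, d_2 = (M_3 - M_2)/(6h_2) = 41/14, b_2 = Δ_2 - h_2(2M_2 + M_3)/6 = 13/2.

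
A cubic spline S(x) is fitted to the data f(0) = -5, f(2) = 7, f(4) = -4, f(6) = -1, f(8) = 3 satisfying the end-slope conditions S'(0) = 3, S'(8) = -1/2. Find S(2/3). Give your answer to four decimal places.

Write M_i for S''(x_i). With h_i = 2, 2, 2, 2 and divided differences Δ_i = 6, -11/2, 3/2, 2, the continuity of S' gives the tridiagonal system
  2·M_0 + 8·M_1 + 2·M_2 = 6(Δ_1 - Δ_0) = -69
  2·M_1 + 8·M_2 + 2·M_3 = 6(Δ_2 - Δ_1) = 42
  2·M_2 + 8·M_3 + 2·M_4 = 6(Δ_3 - Δ_2) = 3
Clamped end conditions give two more equations: 2h_0·M_0 + h_0·M_1 = 6(Δ_0 - S'(0)) = 18 and h_3·M_3 + 2h_3·M_4 = 6(S'(8) - Δ_3) = -15.
Forward elimination and back-substitution give M_0 = 1271/112, M_1 = -767/56, M_2 = 143/16, M_3 = -59/56, M_4 = -361/112.
On [0, 2], S(x) = -5 + 3·x + 1271/224·x² - 935/448·x³.
With x = 2/3: S(2/3) = -829/756.

-1.0966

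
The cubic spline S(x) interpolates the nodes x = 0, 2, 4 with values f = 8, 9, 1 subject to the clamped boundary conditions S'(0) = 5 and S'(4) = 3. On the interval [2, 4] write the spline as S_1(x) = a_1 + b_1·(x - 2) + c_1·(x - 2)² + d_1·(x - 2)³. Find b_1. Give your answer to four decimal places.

Write σ_i for S''(x_i). With h_i = 2, 2 and divided differences Δ_i = 1/2, -4, the continuity of S' gives the tridiagonal system
  2·σ_0 + 8·σ_1 + 2·σ_2 = 6(Δ_1 - Δ_0) = -27
Clamped end conditions give two more equations: 2h_0·σ_0 + h_0·σ_1 = 6(Δ_0 - S'(0)) = -27 and h_1·σ_1 + 2h_1·σ_2 = 6(S'(4) - Δ_1) = 42.
Solving the tridiagonal system: σ_0 = -31/8, σ_1 = -23/4, σ_2 = 107/8.
On [2, 4], with S_1(x) = a_1 + b_1·(x - 2) + c_1·(x - 2)² + d_1·(x - 2)³: c_1 = σ_1/2 = -23/8, d_1 = (σ_2 - σ_1)/(6h_1) = 51/32, b_1 = Δ_1 - h_1(2σ_1 + σ_2)/6 = -37/8.

-4.6250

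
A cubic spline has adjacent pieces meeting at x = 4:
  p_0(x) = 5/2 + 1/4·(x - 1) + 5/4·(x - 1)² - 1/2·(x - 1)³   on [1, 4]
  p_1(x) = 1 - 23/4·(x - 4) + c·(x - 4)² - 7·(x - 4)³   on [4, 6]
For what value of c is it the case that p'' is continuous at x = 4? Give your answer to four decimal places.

-3.2500

p_0''(x) = 5/2 - 3·(x - 1), so p_0''(4) = -13/2. On the right, p_1''(4) = 2c, so c = -13/4.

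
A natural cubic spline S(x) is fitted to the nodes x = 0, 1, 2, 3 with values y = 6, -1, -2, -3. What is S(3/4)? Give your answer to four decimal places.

0.2250

Put σ_i = S'' at the i-th knot. Here h = (1, 1, 1) and Δ = (-7, -1, -1), so the interior equations h_(i-1)·σ_(i-1) + 2(h_(i-1)+h_i)·σ_i + h_i·σ_(i+1) = 6(Δ_i − Δ_(i-1)) read
  1·σ_0 + 4·σ_1 + 1·σ_2 = 6(Δ_1 - Δ_0) = 36
  1·σ_1 + 4·σ_2 + 1·σ_3 = 6(Δ_2 - Δ_1) = 0
Natural end conditions: σ_0 = σ_3 = 0.
Forward elimination and back-substitution give σ_0 = 0, σ_1 = 48/5, σ_2 = -12/5, σ_3 = 0.
On [0, 1], S(x) = 6 - 43/5·x + 0·x² + 8/5·x³.
With x = 3/4: S(3/4) = 9/40.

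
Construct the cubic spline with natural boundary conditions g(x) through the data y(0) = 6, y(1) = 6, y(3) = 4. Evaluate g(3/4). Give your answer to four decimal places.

Put M_i = g'' at the i-th knot. Here h = (1, 2) and Δ = (0, -1), so the interior equations h_(i-1)·M_(i-1) + 2(h_(i-1)+h_i)·M_i + h_i·M_(i+1) = 6(Δ_i − Δ_(i-1)) read
  1·M_0 + 6·M_1 + 2·M_2 = 6(Δ_1 - Δ_0) = -6
Natural end conditions: M_0 = M_2 = 0.
Solving the tridiagonal system: M_0 = 0, M_1 = -1, M_2 = 0.
On [0, 1], g(x) = 6 + 1/6·x + 0·x² - 1/6·x³.
With x = 3/4: g(3/4) = 775/128.

6.0547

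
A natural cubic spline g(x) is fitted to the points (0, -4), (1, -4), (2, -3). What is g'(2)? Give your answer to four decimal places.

Let σ_i = g''(x_i). Step sizes h_i = 1, 1; slopes of the chords Δ_i = (y_(i+1) - y_i)/h_i = 0, 1.
  1·σ_0 + 4·σ_1 + 1·σ_2 = 6(Δ_1 - Δ_0) = 6
Natural end conditions: σ_0 = σ_2 = 0.
Solving: σ_0 = 0, σ_1 = 3/2, σ_2 = 0.
On [1, 2], g'(x) = b_1 + 2c_1·(x - 1) + 3d_1·(x - 1)² with b_1 = Δ_1 - h_1(2σ_1 + σ_2)/6 = 1/2, c_1 = σ_1/2 = 3/4, d_1 = (σ_2 - σ_1)/(6h_1) = -1/4. So g'(2) = 5/4.

1.2500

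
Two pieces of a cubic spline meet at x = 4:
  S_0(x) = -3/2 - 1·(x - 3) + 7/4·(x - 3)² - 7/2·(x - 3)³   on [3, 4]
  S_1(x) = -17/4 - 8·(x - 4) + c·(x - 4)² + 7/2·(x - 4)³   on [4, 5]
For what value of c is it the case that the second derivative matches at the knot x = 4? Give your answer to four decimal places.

S_0''(x) = 7/2 - 21·(x - 3), so S_0''(4) = -35/2. On the right, S_1''(4) = 2c, so c = -35/4.

-8.7500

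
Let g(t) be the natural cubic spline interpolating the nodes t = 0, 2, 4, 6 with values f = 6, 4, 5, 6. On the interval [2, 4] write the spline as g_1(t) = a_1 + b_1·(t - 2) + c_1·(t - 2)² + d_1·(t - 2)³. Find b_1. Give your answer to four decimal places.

-0.2000

With m_i denoting the second derivative at x_i, h_i = 2, 2, 2, and Δ_i = (y_(i+1) − y_i)/h_i = -1, 1/2, 1/2:
  2·m_0 + 8·m_1 + 2·m_2 = 6(Δ_1 - Δ_0) = 9
  2·m_1 + 8·m_2 + 2·m_3 = 6(Δ_2 - Δ_1) = 0
Natural end conditions: m_0 = m_3 = 0.
Solving: m_0 = 0, m_1 = 6/5, m_2 = -3/10, m_3 = 0.
On [2, 4], with g_1(t) = a_1 + b_1·(t - 2) + c_1·(t - 2)² + d_1·(t - 2)³: c_1 = m_1/2 = 3/5, d_1 = (m_2 - m_1)/(6h_1) = -1/8, b_1 = Δ_1 - h_1(2m_1 + m_2)/6 = -1/5.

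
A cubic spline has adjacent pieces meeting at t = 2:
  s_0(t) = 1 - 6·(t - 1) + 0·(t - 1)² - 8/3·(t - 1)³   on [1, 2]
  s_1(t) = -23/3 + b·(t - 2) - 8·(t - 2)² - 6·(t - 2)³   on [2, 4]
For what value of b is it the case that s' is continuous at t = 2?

s_0'(t) = -6 + 0·(t - 1) - 8·(t - 1)², so s_0'(2) = -14. On the right, s_1'(2) = b, so b = -14.

-14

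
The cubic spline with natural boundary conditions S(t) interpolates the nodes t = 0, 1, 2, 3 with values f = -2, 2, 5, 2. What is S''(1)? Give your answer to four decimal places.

0.8000

Let M_i = S''(x_i). Step sizes h_i = 1, 1, 1; slopes of the chords Δ_i = (y_(i+1) - y_i)/h_i = 4, 3, -3.
  1·M_0 + 4·M_1 + 1·M_2 = 6(Δ_1 - Δ_0) = -6
  1·M_1 + 4·M_2 + 1·M_3 = 6(Δ_2 - Δ_1) = -36
Natural end conditions: M_0 = M_3 = 0.
Solving the tridiagonal system: M_0 = 0, M_1 = 4/5, M_2 = -46/5, M_3 = 0.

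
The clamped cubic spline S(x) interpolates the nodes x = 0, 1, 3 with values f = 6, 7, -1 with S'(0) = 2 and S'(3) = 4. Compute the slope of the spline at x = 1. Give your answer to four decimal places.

-2.3333

Let m_i = S''(x_i). Step sizes h_i = 1, 2; slopes of the chords Δ_i = (y_(i+1) - y_i)/h_i = 1, -4.
  1·m_0 + 6·m_1 + 2·m_2 = 6(Δ_1 - Δ_0) = -30
Clamped end conditions give two more equations: 2h_0·m_0 + h_0·m_1 = 6(Δ_0 - S'(0)) = -6 and h_1·m_1 + 2h_1·m_2 = 6(S'(3) - Δ_1) = 48.
Solving: m_0 = 8/3, m_1 = -34/3, m_2 = 53/3.
On [1, 3], S'(x) = b_1 + 2c_1·(x - 1) + 3d_1·(x - 1)² with b_1 = Δ_1 - h_1(2m_1 + m_2)/6 = -7/3, c_1 = m_1/2 = -17/3, d_1 = (m_2 - m_1)/(6h_1) = 29/12. So S'(1) = -7/3.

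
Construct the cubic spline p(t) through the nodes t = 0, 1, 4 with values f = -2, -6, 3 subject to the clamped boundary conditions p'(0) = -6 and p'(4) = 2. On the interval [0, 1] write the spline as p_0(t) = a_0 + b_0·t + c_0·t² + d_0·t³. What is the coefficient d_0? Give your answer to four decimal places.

With σ_i denoting the second derivative at x_i, h_i = 1, 3, and Δ_i = (y_(i+1) − y_i)/h_i = -4, 3:
  1·σ_0 + 8·σ_1 + 3·σ_2 = 6(Δ_1 - Δ_0) = 42
Clamped end conditions give two more equations: 2h_0·σ_0 + h_0·σ_1 = 6(Δ_0 - p'(0)) = 12 and h_1·σ_1 + 2h_1·σ_2 = 6(p'(4) - Δ_1) = -6.
Hence σ_0 = 11/4, σ_1 = 13/2, σ_2 = -17/4.
On [0, 1], with p_0(t) = a_0 + b_0·t + c_0·t² + d_0·t³: c_0 = σ_0/2 = 11/8, d_0 = (σ_1 - σ_0)/(6h_0) = 5/8, b_0 = Δ_0 - h_0(2σ_0 + σ_1)/6 = -6.

0.6250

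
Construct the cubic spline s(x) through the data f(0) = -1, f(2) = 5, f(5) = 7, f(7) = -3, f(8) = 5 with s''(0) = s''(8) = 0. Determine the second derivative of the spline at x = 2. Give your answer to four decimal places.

Put M_i = s'' at the i-th knot. Here h = (2, 3, 2, 1) and Δ = (3, 2/3, -5, 8), so the interior equations h_(i-1)·M_(i-1) + 2(h_(i-1)+h_i)·M_i + h_i·M_(i+1) = 6(Δ_i − Δ_(i-1)) read
  2·M_0 + 10·M_1 + 3·M_2 = 6(Δ_1 - Δ_0) = -14
  3·M_1 + 10·M_2 + 2·M_3 = 6(Δ_2 - Δ_1) = -34
  2·M_2 + 6·M_3 + 1·M_4 = 6(Δ_3 - Δ_2) = 78
Natural end conditions: M_0 = M_4 = 0.
Solving the tridiagonal system: M_0 = 0, M_1 = 148/253, M_2 = -1674/253, M_3 = 3847/253, M_4 = 0.

0.5850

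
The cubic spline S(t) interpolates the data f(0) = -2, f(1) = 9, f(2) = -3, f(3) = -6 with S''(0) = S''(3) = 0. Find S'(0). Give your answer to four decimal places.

Let m_i = S''(x_i). Step sizes h_i = 1, 1, 1; slopes of the chords Δ_i = (y_(i+1) - y_i)/h_i = 11, -12, -3.
  1·m_0 + 4·m_1 + 1·m_2 = 6(Δ_1 - Δ_0) = -138
  1·m_1 + 4·m_2 + 1·m_3 = 6(Δ_2 - Δ_1) = 54
Natural end conditions: m_0 = m_3 = 0.
Solving the tridiagonal system: m_0 = 0, m_1 = -202/5, m_2 = 118/5, m_3 = 0.
On [0, 1], S'(t) = b_0 + 2c_0·t + 3d_0·t² with b_0 = Δ_0 - h_0(2m_0 + m_1)/6 = 266/15, c_0 = m_0/2 = 0, d_0 = (m_1 - m_0)/(6h_0) = -101/15. So S'(0) = 266/15.

17.7333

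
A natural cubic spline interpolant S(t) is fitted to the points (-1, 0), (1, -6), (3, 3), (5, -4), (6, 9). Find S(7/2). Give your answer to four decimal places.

With M_i denoting the second derivative at x_i, h_i = 2, 2, 2, 1, and Δ_i = (y_(i+1) − y_i)/h_i = -3, 9/2, -7/2, 13:
  2·M_0 + 8·M_1 + 2·M_2 = 6(Δ_1 - Δ_0) = 45
  2·M_1 + 8·M_2 + 2·M_3 = 6(Δ_2 - Δ_1) = -48
  2·M_2 + 6·M_3 + 1·M_4 = 6(Δ_3 - Δ_2) = 99
Natural end conditions: M_0 = M_4 = 0.
Solving: M_0 = 0, M_1 = 9, M_2 = -27/2, M_3 = 21, M_4 = 0.
On [3, 5], S(t) = 3 - 3/2·(t - 3) - 27/4·(t - 3)² + 23/8·(t - 3)³.
With (t - 3) = 1/2: S(7/2) = 59/64.

0.9219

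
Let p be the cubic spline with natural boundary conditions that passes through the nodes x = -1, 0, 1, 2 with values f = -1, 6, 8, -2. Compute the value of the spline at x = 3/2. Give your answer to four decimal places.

Write m_i for p''(x_i). With h_i = 1, 1, 1 and divided differences Δ_i = 7, 2, -10, the continuity of p' gives the tridiagonal system
  1·m_0 + 4·m_1 + 1·m_2 = 6(Δ_1 - Δ_0) = -30
  1·m_1 + 4·m_2 + 1·m_3 = 6(Δ_2 - Δ_1) = -72
Natural end conditions: m_0 = m_3 = 0.
Forward elimination and back-substitution give m_0 = 0, m_1 = -16/5, m_2 = -86/5, m_3 = 0.
On [1, 2], p(x) = 8 - 64/15·(x - 1) - 43/5·(x - 1)² + 43/15·(x - 1)³.
With (x - 1) = 1/2: p(3/2) = 163/40.

4.0750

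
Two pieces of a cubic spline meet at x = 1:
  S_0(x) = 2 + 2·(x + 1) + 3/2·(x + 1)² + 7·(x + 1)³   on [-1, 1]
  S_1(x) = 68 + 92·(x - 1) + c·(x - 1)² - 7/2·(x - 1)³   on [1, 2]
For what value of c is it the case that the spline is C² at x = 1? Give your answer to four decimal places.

43.5000

S_0''(x) = 3 + 42·(x + 1), so S_0''(1) = 87. On the right, S_1''(1) = 2c, so c = 87/2.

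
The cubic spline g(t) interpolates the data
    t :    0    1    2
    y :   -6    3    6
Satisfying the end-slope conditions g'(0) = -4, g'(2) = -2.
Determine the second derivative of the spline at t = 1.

-20

Put m_i = g'' at the i-th knot. Here h = (1, 1) and Δ = (9, 3), so the interior equations h_(i-1)·m_(i-1) + 2(h_(i-1)+h_i)·m_i + h_i·m_(i+1) = 6(Δ_i − Δ_(i-1)) read
  1·m_0 + 4·m_1 + 1·m_2 = 6(Δ_1 - Δ_0) = -36
Clamped end conditions give two more equations: 2h_0·m_0 + h_0·m_1 = 6(Δ_0 - g'(0)) = 78 and h_1·m_1 + 2h_1·m_2 = 6(g'(2) - Δ_1) = -30.
Solving: m_0 = 49, m_1 = -20, m_2 = -5.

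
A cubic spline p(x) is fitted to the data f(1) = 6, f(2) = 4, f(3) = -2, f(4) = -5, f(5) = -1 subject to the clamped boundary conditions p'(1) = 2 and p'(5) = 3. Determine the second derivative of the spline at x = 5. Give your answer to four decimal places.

With M_i denoting the second derivative at x_i, h_i = 1, 1, 1, 1, and Δ_i = (y_(i+1) − y_i)/h_i = -2, -6, -3, 4:
  1·M_0 + 4·M_1 + 1·M_2 = 6(Δ_1 - Δ_0) = -24
  1·M_1 + 4·M_2 + 1·M_3 = 6(Δ_2 - Δ_1) = 18
  1·M_2 + 4·M_3 + 1·M_4 = 6(Δ_3 - Δ_2) = 42
Clamped end conditions give two more equations: 2h_0·M_0 + h_0·M_1 = 6(Δ_0 - p'(1)) = -24 and h_3·M_3 + 2h_3·M_4 = 6(p'(5) - Δ_3) = -6.
Forward elimination and back-substitution give M_0 = -139/14, M_1 = -29/7, M_2 = 5/2, M_3 = 85/7, M_4 = -127/14.

-9.0714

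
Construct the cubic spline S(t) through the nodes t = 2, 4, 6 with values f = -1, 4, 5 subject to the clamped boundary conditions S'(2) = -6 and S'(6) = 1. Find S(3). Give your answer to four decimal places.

-0.8750

With M_i denoting the second derivative at x_i, h_i = 2, 2, and Δ_i = (y_(i+1) − y_i)/h_i = 5/2, 1/2:
  2·M_0 + 8·M_1 + 2·M_2 = 6(Δ_1 - Δ_0) = -12
Clamped end conditions give two more equations: 2h_0·M_0 + h_0·M_1 = 6(Δ_0 - S'(2)) = 51 and h_1·M_1 + 2h_1·M_2 = 6(S'(6) - Δ_1) = 3.
Solving the tridiagonal system: M_0 = 16, M_1 = -13/2, M_2 = 4.
On [2, 4], S(t) = -1 - 6·(t - 2) + 8·(t - 2)² - 15/8·(t - 2)³.
With (t - 2) = 1: S(3) = -7/8.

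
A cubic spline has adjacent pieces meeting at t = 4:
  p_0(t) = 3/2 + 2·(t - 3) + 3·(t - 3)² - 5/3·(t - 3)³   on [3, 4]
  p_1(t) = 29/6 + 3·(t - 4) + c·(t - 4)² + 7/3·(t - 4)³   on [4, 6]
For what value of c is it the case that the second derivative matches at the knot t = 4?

p_0''(t) = 6 - 10·(t - 3), so p_0''(4) = -4. On the right, p_1''(4) = 2c, so c = -2.

-2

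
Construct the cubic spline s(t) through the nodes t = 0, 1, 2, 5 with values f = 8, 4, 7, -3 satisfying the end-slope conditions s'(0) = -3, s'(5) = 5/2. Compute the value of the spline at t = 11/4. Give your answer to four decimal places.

Write M_i for s''(x_i). With h_i = 1, 1, 3 and divided differences Δ_i = -4, 3, -10/3, the continuity of s' gives the tridiagonal system
  1·M_0 + 4·M_1 + 1·M_2 = 6(Δ_1 - Δ_0) = 42
  1·M_1 + 8·M_2 + 3·M_3 = 6(Δ_2 - Δ_1) = -38
Clamped end conditions give two more equations: 2h_0·M_0 + h_0·M_1 = 6(Δ_0 - s'(0)) = -6 and h_2·M_2 + 2h_2·M_3 = 6(s'(5) - Δ_2) = 35.
Hence M_0 = -11, M_1 = 16, M_2 = -11, M_3 = 34/3.
On [2, 5], s(t) = 7 + 2·(t - 2) - 11/2·(t - 2)² + 67/54·(t - 2)³.
With (t - 2) = 3/4: s(11/4) = 759/128.

5.9297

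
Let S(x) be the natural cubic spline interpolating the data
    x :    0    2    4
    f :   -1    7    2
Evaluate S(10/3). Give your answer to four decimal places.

4.6296

With M_i denoting the second derivative at x_i, h_i = 2, 2, and Δ_i = (y_(i+1) − y_i)/h_i = 4, -5/2:
  2·M_0 + 8·M_1 + 2·M_2 = 6(Δ_1 - Δ_0) = -39
Natural end conditions: M_0 = M_2 = 0.
Solving: M_0 = 0, M_1 = -39/8, M_2 = 0.
On [2, 4], S(x) = 7 + 3/4·(x - 2) - 39/16·(x - 2)² + 13/32·(x - 2)³.
With (x - 2) = 4/3: S(10/3) = 125/27.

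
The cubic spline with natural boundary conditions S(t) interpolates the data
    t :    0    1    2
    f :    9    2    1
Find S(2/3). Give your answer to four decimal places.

With M_i denoting the second derivative at x_i, h_i = 1, 1, and Δ_i = (y_(i+1) − y_i)/h_i = -7, -1:
  1·M_0 + 4·M_1 + 1·M_2 = 6(Δ_1 - Δ_0) = 36
Natural end conditions: M_0 = M_2 = 0.
Solving: M_0 = 0, M_1 = 9, M_2 = 0.
On [0, 1], S(t) = 9 - 17/2·t + 0·t² + 3/2·t³.
With t = 2/3: S(2/3) = 34/9.

3.7778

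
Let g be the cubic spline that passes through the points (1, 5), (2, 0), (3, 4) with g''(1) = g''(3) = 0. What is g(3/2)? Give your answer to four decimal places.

1.6563

With M_i denoting the second derivative at x_i, h_i = 1, 1, and Δ_i = (y_(i+1) − y_i)/h_i = -5, 4:
  1·M_0 + 4·M_1 + 1·M_2 = 6(Δ_1 - Δ_0) = 54
Natural end conditions: M_0 = M_2 = 0.
Solving the tridiagonal system: M_0 = 0, M_1 = 27/2, M_2 = 0.
On [1, 2], g(x) = 5 - 29/4·(x - 1) + 0·(x - 1)² + 9/4·(x - 1)³.
With (x - 1) = 1/2: g(3/2) = 53/32.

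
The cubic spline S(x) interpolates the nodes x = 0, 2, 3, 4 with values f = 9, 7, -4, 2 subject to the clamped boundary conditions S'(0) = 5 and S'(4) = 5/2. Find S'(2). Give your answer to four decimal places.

-11.8636

Put M_i = S'' at the i-th knot. Here h = (2, 1, 1) and Δ = (-1, -11, 6), so the interior equations h_(i-1)·M_(i-1) + 2(h_(i-1)+h_i)·M_i + h_i·M_(i+1) = 6(Δ_i − Δ_(i-1)) read
  2·M_0 + 6·M_1 + 1·M_2 = 6(Δ_1 - Δ_0) = -60
  1·M_1 + 4·M_2 + 1·M_3 = 6(Δ_2 - Δ_1) = 102
Clamped end conditions give two more equations: 2h_0·M_0 + h_0·M_1 = 6(Δ_0 - S'(0)) = -36 and h_2·M_2 + 2h_2·M_3 = 6(S'(4) - Δ_2) = -21.
Hence M_0 = -25/22, M_1 = -173/11, M_2 = 403/11, M_3 = -317/11.
On [2, 3], S'(x) = b_1 + 2c_1·(x - 2) + 3d_1·(x - 2)² with b_1 = Δ_1 - h_1(2M_1 + M_2)/6 = -261/22, c_1 = M_1/2 = -173/22, d_1 = (M_2 - M_1)/(6h_1) = 96/11. So S'(2) = -261/22.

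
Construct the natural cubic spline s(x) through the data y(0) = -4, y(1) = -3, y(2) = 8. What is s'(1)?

6

Write M_i for s''(x_i). With h_i = 1, 1 and divided differences Δ_i = 1, 11, the continuity of s' gives the tridiagonal system
  1·M_0 + 4·M_1 + 1·M_2 = 6(Δ_1 - Δ_0) = 60
Natural end conditions: M_0 = M_2 = 0.
Solving: M_0 = 0, M_1 = 15, M_2 = 0.
On [1, 2], s'(x) = b_1 + 2c_1·(x - 1) + 3d_1·(x - 1)² with b_1 = Δ_1 - h_1(2M_1 + M_2)/6 = 6, c_1 = M_1/2 = 15/2, d_1 = (M_2 - M_1)/(6h_1) = -5/2. So s'(1) = 6.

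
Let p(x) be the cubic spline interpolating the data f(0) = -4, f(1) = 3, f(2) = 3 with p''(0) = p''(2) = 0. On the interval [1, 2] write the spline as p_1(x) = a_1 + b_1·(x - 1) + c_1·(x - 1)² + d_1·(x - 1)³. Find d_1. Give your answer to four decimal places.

1.7500

Put M_i = p'' at the i-th knot. Here h = (1, 1) and Δ = (7, 0), so the interior equations h_(i-1)·M_(i-1) + 2(h_(i-1)+h_i)·M_i + h_i·M_(i+1) = 6(Δ_i − Δ_(i-1)) read
  1·M_0 + 4·M_1 + 1·M_2 = 6(Δ_1 - Δ_0) = -42
Natural end conditions: M_0 = M_2 = 0.
Solving the tridiagonal system: M_0 = 0, M_1 = -21/2, M_2 = 0.
On [1, 2], with p_1(x) = a_1 + b_1·(x - 1) + c_1·(x - 1)² + d_1·(x - 1)³: c_1 = M_1/2 = -21/4, d_1 = (M_2 - M_1)/(6h_1) = 7/4, b_1 = Δ_1 - h_1(2M_1 + M_2)/6 = 7/2.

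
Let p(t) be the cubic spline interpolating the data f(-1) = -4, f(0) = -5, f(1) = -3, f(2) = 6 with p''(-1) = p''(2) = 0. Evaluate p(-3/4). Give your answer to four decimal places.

-4.3281

Write M_i for p''(x_i). With h_i = 1, 1, 1 and divided differences Δ_i = -1, 2, 9, the continuity of p' gives the tridiagonal system
  1·M_0 + 4·M_1 + 1·M_2 = 6(Δ_1 - Δ_0) = 18
  1·M_1 + 4·M_2 + 1·M_3 = 6(Δ_2 - Δ_1) = 42
Natural end conditions: M_0 = M_3 = 0.
Solving: M_0 = 0, M_1 = 2, M_2 = 10, M_3 = 0.
On [-1, 0], p(t) = -4 - 4/3·(t + 1) + 0·(t + 1)² + 1/3·(t + 1)³.
With (t + 1) = 1/4: p(-3/4) = -277/64.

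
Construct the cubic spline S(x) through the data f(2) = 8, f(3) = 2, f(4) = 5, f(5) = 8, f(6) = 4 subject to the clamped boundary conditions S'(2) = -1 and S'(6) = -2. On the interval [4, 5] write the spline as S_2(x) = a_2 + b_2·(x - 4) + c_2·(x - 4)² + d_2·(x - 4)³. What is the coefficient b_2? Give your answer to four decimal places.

Let σ_i = S''(x_i). Step sizes h_i = 1, 1, 1, 1; slopes of the chords Δ_i = (y_(i+1) - y_i)/h_i = -6, 3, 3, -4.
  1·σ_0 + 4·σ_1 + 1·σ_2 = 6(Δ_1 - Δ_0) = 54
  1·σ_1 + 4·σ_2 + 1·σ_3 = 6(Δ_2 - Δ_1) = 0
  1·σ_2 + 4·σ_3 + 1·σ_4 = 6(Δ_3 - Δ_2) = -42
Clamped end conditions give two more equations: 2h_0·σ_0 + h_0·σ_1 = 6(Δ_0 - S'(2)) = -30 and h_3·σ_3 + 2h_3·σ_4 = 6(S'(6) - Δ_3) = 12.
Solving the tridiagonal system: σ_0 = -703/28, σ_1 = 283/14, σ_2 = -7/4, σ_3 = -185/14, σ_4 = 353/28.
On [4, 5], with S_2(x) = a_2 + b_2·(x - 4) + c_2·(x - 4)² + d_2·(x - 4)³: c_2 = σ_2/2 = -7/8, d_2 = (σ_3 - σ_2)/(6h_2) = -107/56, b_2 = Δ_2 - h_2(2σ_2 + σ_3)/6 = 81/14.

5.7857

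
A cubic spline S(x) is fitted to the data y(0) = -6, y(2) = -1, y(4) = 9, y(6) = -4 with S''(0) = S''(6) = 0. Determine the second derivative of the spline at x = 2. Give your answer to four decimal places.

Write m_i for S''(x_i). With h_i = 2, 2, 2 and divided differences Δ_i = 5/2, 5, -13/2, the continuity of S' gives the tridiagonal system
  2·m_0 + 8·m_1 + 2·m_2 = 6(Δ_1 - Δ_0) = 15
  2·m_1 + 8·m_2 + 2·m_3 = 6(Δ_2 - Δ_1) = -69
Natural end conditions: m_0 = m_3 = 0.
Hence m_0 = 0, m_1 = 43/10, m_2 = -97/10, m_3 = 0.

4.3000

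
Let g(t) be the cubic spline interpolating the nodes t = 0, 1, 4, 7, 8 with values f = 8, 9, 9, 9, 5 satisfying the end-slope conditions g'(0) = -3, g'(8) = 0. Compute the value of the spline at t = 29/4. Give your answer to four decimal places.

7.7316

Let m_i = g''(x_i). Step sizes h_i = 1, 3, 3, 1; slopes of the chords Δ_i = (y_(i+1) - y_i)/h_i = 1, 0, 0, -4.
  1·m_0 + 8·m_1 + 3·m_2 = 6(Δ_1 - Δ_0) = -6
  3·m_1 + 12·m_2 + 3·m_3 = 6(Δ_2 - Δ_1) = 0
  3·m_2 + 8·m_3 + 1·m_4 = 6(Δ_3 - Δ_2) = -24
Clamped end conditions give two more equations: 2h_0·m_0 + h_0·m_1 = 6(Δ_0 - g'(0)) = 24 and h_3·m_3 + 2h_3·m_4 = 6(g'(8) - Δ_3) = 24.
Forward elimination and back-substitution give m_0 = 273/20, m_1 = -33/10, m_2 = 9/4, m_3 = -57/10, m_4 = 297/20.
On [7, 8], g(t) = 9 - 183/40·(t - 7) - 57/20·(t - 7)² + 137/40·(t - 7)³.
With (t - 7) = 1/4: g(29/4) = 19793/2560.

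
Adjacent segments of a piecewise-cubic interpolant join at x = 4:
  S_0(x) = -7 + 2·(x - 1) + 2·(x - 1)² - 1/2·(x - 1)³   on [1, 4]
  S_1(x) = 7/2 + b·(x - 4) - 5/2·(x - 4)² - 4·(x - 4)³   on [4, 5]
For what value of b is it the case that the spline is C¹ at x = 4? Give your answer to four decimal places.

0.5000

S_0'(x) = 2 + 4·(x - 1) - 3/2·(x - 1)², so S_0'(4) = 1/2. On the right, S_1'(4) = b, so b = 1/2.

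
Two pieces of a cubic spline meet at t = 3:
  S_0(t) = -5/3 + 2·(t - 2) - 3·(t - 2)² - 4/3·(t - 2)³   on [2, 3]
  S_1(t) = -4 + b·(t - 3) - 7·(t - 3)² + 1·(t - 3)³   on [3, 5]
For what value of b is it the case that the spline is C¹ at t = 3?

S_0'(t) = 2 - 6·(t - 2) - 4·(t - 2)², so S_0'(3) = -8. On the right, S_1'(3) = b, so b = -8.

-8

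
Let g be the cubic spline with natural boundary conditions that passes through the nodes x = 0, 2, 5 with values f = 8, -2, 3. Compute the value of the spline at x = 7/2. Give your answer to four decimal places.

Write M_i for g''(x_i). With h_i = 2, 3 and divided differences Δ_i = -5, 5/3, the continuity of g' gives the tridiagonal system
  2·M_0 + 10·M_1 + 3·M_2 = 6(Δ_1 - Δ_0) = 40
Natural end conditions: M_0 = M_2 = 0.
Hence M_0 = 0, M_1 = 4, M_2 = 0.
On [2, 5], g(x) = -2 - 7/3·(x - 2) + 2·(x - 2)² - 2/9·(x - 2)³.
With (x - 2) = 3/2: g(7/2) = -7/4.

-1.7500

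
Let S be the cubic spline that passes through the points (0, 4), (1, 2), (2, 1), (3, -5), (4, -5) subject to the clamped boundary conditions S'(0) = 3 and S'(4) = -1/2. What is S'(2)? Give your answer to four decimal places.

-3.8929

With M_i denoting the second derivative at x_i, h_i = 1, 1, 1, 1, and Δ_i = (y_(i+1) − y_i)/h_i = -2, -1, -6, 0:
  1·M_0 + 4·M_1 + 1·M_2 = 6(Δ_1 - Δ_0) = 6
  1·M_1 + 4·M_2 + 1·M_3 = 6(Δ_2 - Δ_1) = -30
  1·M_2 + 4·M_3 + 1·M_4 = 6(Δ_3 - Δ_2) = 36
Clamped end conditions give two more equations: 2h_0·M_0 + h_0·M_1 = 6(Δ_0 - S'(0)) = -30 and h_3·M_3 + 2h_3·M_4 = 6(S'(4) - Δ_3) = -3.
Forward elimination and back-substitution give M_0 = -1117/56, M_1 = 277/28, M_2 = -109/8, M_3 = 409/28, M_4 = -493/56.
On [2, 3], S'(t) = b_2 + 2c_2·(t - 2) + 3d_2·(t - 2)² with b_2 = Δ_2 - h_2(2M_2 + M_3)/6 = -109/28, c_2 = M_2/2 = -109/16, d_2 = (M_3 - M_2)/(6h_2) = 527/112. So S'(2) = -109/28.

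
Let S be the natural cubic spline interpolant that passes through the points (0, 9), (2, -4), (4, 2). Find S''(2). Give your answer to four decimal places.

7.1250

Write M_i for S''(x_i). With h_i = 2, 2 and divided differences Δ_i = -13/2, 3, the continuity of S' gives the tridiagonal system
  2·M_0 + 8·M_1 + 2·M_2 = 6(Δ_1 - Δ_0) = 57
Natural end conditions: M_0 = M_2 = 0.
Hence M_0 = 0, M_1 = 57/8, M_2 = 0.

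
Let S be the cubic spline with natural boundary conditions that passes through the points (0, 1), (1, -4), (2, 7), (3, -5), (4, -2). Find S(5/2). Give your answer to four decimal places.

2.0647

With M_i denoting the second derivative at x_i, h_i = 1, 1, 1, 1, and Δ_i = (y_(i+1) − y_i)/h_i = -5, 11, -12, 3:
  1·M_0 + 4·M_1 + 1·M_2 = 6(Δ_1 - Δ_0) = 96
  1·M_1 + 4·M_2 + 1·M_3 = 6(Δ_2 - Δ_1) = -138
  1·M_2 + 4·M_3 + 1·M_4 = 6(Δ_3 - Δ_2) = 90
Natural end conditions: M_0 = M_4 = 0.
Solving: M_0 = 0, M_1 = 1041/28, M_2 = -369/7, M_3 = 999/28, M_4 = 0.
On [2, 3], S(x) = 7 - 3/8·(x - 2) - 369/14·(x - 2)² + 825/56·(x - 2)³.
With (x - 2) = 1/2: S(5/2) = 925/448.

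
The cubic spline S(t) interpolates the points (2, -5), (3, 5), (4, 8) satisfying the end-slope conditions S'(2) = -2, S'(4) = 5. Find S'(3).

Put σ_i = S'' at the i-th knot. Here h = (1, 1) and Δ = (10, 3), so the interior equations h_(i-1)·σ_(i-1) + 2(h_(i-1)+h_i)·σ_i + h_i·σ_(i+1) = 6(Δ_i − Δ_(i-1)) read
  1·σ_0 + 4·σ_1 + 1·σ_2 = 6(Δ_1 - Δ_0) = -42
Clamped end conditions give two more equations: 2h_0·σ_0 + h_0·σ_1 = 6(Δ_0 - S'(2)) = 72 and h_1·σ_1 + 2h_1·σ_2 = 6(S'(4) - Δ_1) = 12.
Hence σ_0 = 50, σ_1 = -28, σ_2 = 20.
On [3, 4], S'(t) = b_1 + 2c_1·(t - 3) + 3d_1·(t - 3)² with b_1 = Δ_1 - h_1(2σ_1 + σ_2)/6 = 9, c_1 = σ_1/2 = -14, d_1 = (σ_2 - σ_1)/(6h_1) = 8. So S'(3) = 9.

9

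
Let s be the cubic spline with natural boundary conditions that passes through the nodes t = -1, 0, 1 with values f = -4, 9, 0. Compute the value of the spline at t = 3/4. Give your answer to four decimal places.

3.5391

Write M_i for s''(x_i). With h_i = 1, 1 and divided differences Δ_i = 13, -9, the continuity of s' gives the tridiagonal system
  1·M_0 + 4·M_1 + 1·M_2 = 6(Δ_1 - Δ_0) = -132
Natural end conditions: M_0 = M_2 = 0.
Hence M_0 = 0, M_1 = -33, M_2 = 0.
On [0, 1], s(t) = 9 + 2·t - 33/2·t² + 11/2·t³.
With t = 3/4: s(3/4) = 453/128.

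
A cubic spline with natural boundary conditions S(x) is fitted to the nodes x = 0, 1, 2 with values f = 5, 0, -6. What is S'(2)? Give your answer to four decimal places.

-6.2500

Write M_i for S''(x_i). With h_i = 1, 1 and divided differences Δ_i = -5, -6, the continuity of S' gives the tridiagonal system
  1·M_0 + 4·M_1 + 1·M_2 = 6(Δ_1 - Δ_0) = -6
Natural end conditions: M_0 = M_2 = 0.
Solving the tridiagonal system: M_0 = 0, M_1 = -3/2, M_2 = 0.
On [1, 2], S'(x) = b_1 + 2c_1·(x - 1) + 3d_1·(x - 1)² with b_1 = Δ_1 - h_1(2M_1 + M_2)/6 = -11/2, c_1 = M_1/2 = -3/4, d_1 = (M_2 - M_1)/(6h_1) = 1/4. So S'(2) = -25/4.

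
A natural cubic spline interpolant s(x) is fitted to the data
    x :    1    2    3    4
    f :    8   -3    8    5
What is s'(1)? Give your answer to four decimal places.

Let M_i = s''(x_i). Step sizes h_i = 1, 1, 1; slopes of the chords Δ_i = (y_(i+1) - y_i)/h_i = -11, 11, -3.
  1·M_0 + 4·M_1 + 1·M_2 = 6(Δ_1 - Δ_0) = 132
  1·M_1 + 4·M_2 + 1·M_3 = 6(Δ_2 - Δ_1) = -84
Natural end conditions: M_0 = M_3 = 0.
Solving: M_0 = 0, M_1 = 204/5, M_2 = -156/5, M_3 = 0.
On [1, 2], s'(x) = b_0 + 2c_0·(x - 1) + 3d_0·(x - 1)² with b_0 = Δ_0 - h_0(2M_0 + M_1)/6 = -89/5, c_0 = M_0/2 = 0, d_0 = (M_1 - M_0)/(6h_0) = 34/5. So s'(1) = -89/5.

-17.8000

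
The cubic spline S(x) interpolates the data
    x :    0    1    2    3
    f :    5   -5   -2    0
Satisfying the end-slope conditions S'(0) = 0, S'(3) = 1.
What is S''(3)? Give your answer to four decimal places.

2.2667

With M_i denoting the second derivative at x_i, h_i = 1, 1, 1, and Δ_i = (y_(i+1) − y_i)/h_i = -10, 3, 2:
  1·M_0 + 4·M_1 + 1·M_2 = 6(Δ_1 - Δ_0) = 78
  1·M_1 + 4·M_2 + 1·M_3 = 6(Δ_2 - Δ_1) = -6
Clamped end conditions give two more equations: 2h_0·M_0 + h_0·M_1 = 6(Δ_0 - S'(0)) = -60 and h_2·M_2 + 2h_2·M_3 = 6(S'(3) - Δ_2) = -6.
Solving the tridiagonal system: M_0 = -704/15, M_1 = 508/15, M_2 = -158/15, M_3 = 34/15.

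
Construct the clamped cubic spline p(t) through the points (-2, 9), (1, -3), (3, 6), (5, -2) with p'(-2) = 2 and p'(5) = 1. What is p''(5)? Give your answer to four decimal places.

13.7973

With σ_i denoting the second derivative at x_i, h_i = 3, 2, 2, and Δ_i = (y_(i+1) − y_i)/h_i = -4, 9/2, -4:
  3·σ_0 + 10·σ_1 + 2·σ_2 = 6(Δ_1 - Δ_0) = 51
  2·σ_1 + 8·σ_2 + 2·σ_3 = 6(Δ_2 - Δ_1) = -51
Clamped end conditions give two more equations: 2h_0·σ_0 + h_0·σ_1 = 6(Δ_0 - p'(-2)) = -36 and h_2·σ_2 + 2h_2·σ_3 = 6(p'(5) - Δ_2) = 30.
Solving: σ_0 = -427/37, σ_1 = 410/37, σ_2 = -466/37, σ_3 = 1021/74.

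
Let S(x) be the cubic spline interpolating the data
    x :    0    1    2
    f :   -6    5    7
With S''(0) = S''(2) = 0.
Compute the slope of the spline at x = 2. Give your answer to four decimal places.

Put M_i = S'' at the i-th knot. Here h = (1, 1) and Δ = (11, 2), so the interior equations h_(i-1)·M_(i-1) + 2(h_(i-1)+h_i)·M_i + h_i·M_(i+1) = 6(Δ_i − Δ_(i-1)) read
  1·M_0 + 4·M_1 + 1·M_2 = 6(Δ_1 - Δ_0) = -54
Natural end conditions: M_0 = M_2 = 0.
Solving: M_0 = 0, M_1 = -27/2, M_2 = 0.
On [1, 2], S'(x) = b_1 + 2c_1·(x - 1) + 3d_1·(x - 1)² with b_1 = Δ_1 - h_1(2M_1 + M_2)/6 = 13/2, c_1 = M_1/2 = -27/4, d_1 = (M_2 - M_1)/(6h_1) = 9/4. So S'(2) = -1/4.

-0.2500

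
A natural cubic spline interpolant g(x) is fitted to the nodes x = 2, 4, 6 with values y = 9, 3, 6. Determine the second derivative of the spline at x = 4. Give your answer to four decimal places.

3.3750

With σ_i denoting the second derivative at x_i, h_i = 2, 2, and Δ_i = (y_(i+1) − y_i)/h_i = -3, 3/2:
  2·σ_0 + 8·σ_1 + 2·σ_2 = 6(Δ_1 - Δ_0) = 27
Natural end conditions: σ_0 = σ_2 = 0.
Solving: σ_0 = 0, σ_1 = 27/8, σ_2 = 0.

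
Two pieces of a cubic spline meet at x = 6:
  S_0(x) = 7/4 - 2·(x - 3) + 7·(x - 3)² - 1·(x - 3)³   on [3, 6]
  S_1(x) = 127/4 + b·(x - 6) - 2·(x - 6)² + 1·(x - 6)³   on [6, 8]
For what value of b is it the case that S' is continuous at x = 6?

13

S_0'(x) = -2 + 14·(x - 3) - 3·(x - 3)², so S_0'(6) = 13. On the right, S_1'(6) = b, so b = 13.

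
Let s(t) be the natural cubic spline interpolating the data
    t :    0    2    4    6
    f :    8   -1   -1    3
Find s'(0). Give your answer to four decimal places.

-5.5667

With m_i denoting the second derivative at x_i, h_i = 2, 2, 2, and Δ_i = (y_(i+1) − y_i)/h_i = -9/2, 0, 2:
  2·m_0 + 8·m_1 + 2·m_2 = 6(Δ_1 - Δ_0) = 27
  2·m_1 + 8·m_2 + 2·m_3 = 6(Δ_2 - Δ_1) = 12
Natural end conditions: m_0 = m_3 = 0.
Solving: m_0 = 0, m_1 = 16/5, m_2 = 7/10, m_3 = 0.
On [0, 2], s'(t) = b_0 + 2c_0·t + 3d_0·t² with b_0 = Δ_0 - h_0(2m_0 + m_1)/6 = -167/30, c_0 = m_0/2 = 0, d_0 = (m_1 - m_0)/(6h_0) = 4/15. So s'(0) = -167/30.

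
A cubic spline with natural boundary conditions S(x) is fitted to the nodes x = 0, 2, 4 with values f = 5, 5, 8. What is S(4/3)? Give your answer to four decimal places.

With σ_i denoting the second derivative at x_i, h_i = 2, 2, and Δ_i = (y_(i+1) − y_i)/h_i = 0, 3/2:
  2·σ_0 + 8·σ_1 + 2·σ_2 = 6(Δ_1 - Δ_0) = 9
Natural end conditions: σ_0 = σ_2 = 0.
Solving: σ_0 = 0, σ_1 = 9/8, σ_2 = 0.
On [0, 2], S(x) = 5 - 3/8·x + 0·x² + 3/32·x³.
With x = 4/3: S(4/3) = 85/18.

4.7222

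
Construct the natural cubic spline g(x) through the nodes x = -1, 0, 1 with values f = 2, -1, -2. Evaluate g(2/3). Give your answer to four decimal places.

Put σ_i = g'' at the i-th knot. Here h = (1, 1) and Δ = (-3, -1), so the interior equations h_(i-1)·σ_(i-1) + 2(h_(i-1)+h_i)·σ_i + h_i·σ_(i+1) = 6(Δ_i − Δ_(i-1)) read
  1·σ_0 + 4·σ_1 + 1·σ_2 = 6(Δ_1 - Δ_0) = 12
Natural end conditions: σ_0 = σ_2 = 0.
Hence σ_0 = 0, σ_1 = 3, σ_2 = 0.
On [0, 1], g(x) = -1 - 2·x + 3/2·x² - 1/2·x³.
With x = 2/3: g(2/3) = -49/27.

-1.8148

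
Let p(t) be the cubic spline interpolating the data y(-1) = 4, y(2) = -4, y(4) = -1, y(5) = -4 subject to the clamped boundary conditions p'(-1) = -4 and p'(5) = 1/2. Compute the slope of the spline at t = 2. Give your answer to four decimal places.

Put m_i = p'' at the i-th knot. Here h = (3, 2, 1) and Δ = (-8/3, 3/2, -3), so the interior equations h_(i-1)·m_(i-1) + 2(h_(i-1)+h_i)·m_i + h_i·m_(i+1) = 6(Δ_i − Δ_(i-1)) read
  3·m_0 + 10·m_1 + 2·m_2 = 6(Δ_1 - Δ_0) = 25
  2·m_1 + 6·m_2 + 1·m_3 = 6(Δ_2 - Δ_1) = -27
Clamped end conditions give two more equations: 2h_0·m_0 + h_0·m_1 = 6(Δ_0 - p'(-1)) = 8 and h_2·m_2 + 2h_2·m_3 = 6(p'(5) - Δ_2) = 21.
Solving: m_0 = -17/19, m_1 = 254/57, m_2 = -481/57, m_3 = 839/57.
On [2, 4], p'(t) = b_1 + 2c_1·(t - 2) + 3d_1·(t - 2)² with b_1 = Δ_1 - h_1(2m_1 + m_2)/6 = 51/38, c_1 = m_1/2 = 127/57, d_1 = (m_2 - m_1)/(6h_1) = -245/228. So p'(2) = 51/38.

1.3421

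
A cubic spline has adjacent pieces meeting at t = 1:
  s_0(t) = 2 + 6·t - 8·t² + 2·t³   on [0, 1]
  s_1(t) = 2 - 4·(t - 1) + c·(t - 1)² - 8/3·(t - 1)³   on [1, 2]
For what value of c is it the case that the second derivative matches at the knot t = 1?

s_0''(t) = -16 + 12·t, so s_0''(1) = -4. On the right, s_1''(1) = 2c, so c = -2.

-2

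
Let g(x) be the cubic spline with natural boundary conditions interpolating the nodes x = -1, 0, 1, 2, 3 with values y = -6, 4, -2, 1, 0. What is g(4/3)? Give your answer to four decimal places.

-1.8889

With m_i denoting the second derivative at x_i, h_i = 1, 1, 1, 1, and Δ_i = (y_(i+1) − y_i)/h_i = 10, -6, 3, -1:
  1·m_0 + 4·m_1 + 1·m_2 = 6(Δ_1 - Δ_0) = -96
  1·m_1 + 4·m_2 + 1·m_3 = 6(Δ_2 - Δ_1) = 54
  1·m_2 + 4·m_3 + 1·m_4 = 6(Δ_3 - Δ_2) = -24
Natural end conditions: m_0 = m_4 = 0.
Solving the tridiagonal system: m_0 = 0, m_1 = -30, m_2 = 24, m_3 = -12, m_4 = 0.
On [1, 2], g(x) = -2 - 3·(x - 1) + 12·(x - 1)² - 6·(x - 1)³.
With (x - 1) = 1/3: g(4/3) = -17/9.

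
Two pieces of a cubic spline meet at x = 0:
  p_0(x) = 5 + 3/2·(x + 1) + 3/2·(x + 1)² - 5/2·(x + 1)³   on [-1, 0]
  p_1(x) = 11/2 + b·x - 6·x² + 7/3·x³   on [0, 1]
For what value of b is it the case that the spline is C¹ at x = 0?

p_0'(x) = 3/2 + 3·(x + 1) - 15/2·(x + 1)², so p_0'(0) = -3. On the right, p_1'(0) = b, so b = -3.

-3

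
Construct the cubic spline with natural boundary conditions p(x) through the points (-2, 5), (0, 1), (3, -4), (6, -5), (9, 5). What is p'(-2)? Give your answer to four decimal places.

Put σ_i = p'' at the i-th knot. Here h = (2, 3, 3, 3) and Δ = (-2, -5/3, -1/3, 10/3), so the interior equations h_(i-1)·σ_(i-1) + 2(h_(i-1)+h_i)·σ_i + h_i·σ_(i+1) = 6(Δ_i − Δ_(i-1)) read
  2·σ_0 + 10·σ_1 + 3·σ_2 = 6(Δ_1 - Δ_0) = 2
  3·σ_1 + 12·σ_2 + 3·σ_3 = 6(Δ_2 - Δ_1) = 8
  3·σ_2 + 12·σ_3 + 3·σ_4 = 6(Δ_3 - Δ_2) = 22
Natural end conditions: σ_0 = σ_4 = 0.
Solving: σ_0 = 0, σ_1 = 10/69, σ_2 = 38/207, σ_3 = 370/207, σ_4 = 0.
On [-2, 0], p'(x) = b_0 + 2c_0·(x + 2) + 3d_0·(x + 2)² with b_0 = Δ_0 - h_0(2σ_0 + σ_1)/6 = -424/207, c_0 = σ_0/2 = 0, d_0 = (σ_1 - σ_0)/(6h_0) = 5/414. So p'(-2) = -424/207.

-2.0483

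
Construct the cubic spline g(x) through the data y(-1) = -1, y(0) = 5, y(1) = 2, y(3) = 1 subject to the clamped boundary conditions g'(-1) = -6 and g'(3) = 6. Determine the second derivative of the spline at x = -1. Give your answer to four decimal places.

49.5000

Write m_i for g''(x_i). With h_i = 1, 1, 2 and divided differences Δ_i = 6, -3, -1/2, the continuity of g' gives the tridiagonal system
  1·m_0 + 4·m_1 + 1·m_2 = 6(Δ_1 - Δ_0) = -54
  1·m_1 + 6·m_2 + 2·m_3 = 6(Δ_2 - Δ_1) = 15
Clamped end conditions give two more equations: 2h_0·m_0 + h_0·m_1 = 6(Δ_0 - g'(-1)) = 72 and h_2·m_2 + 2h_2·m_3 = 6(g'(3) - Δ_2) = 39.
Solving the tridiagonal system: m_0 = 99/2, m_1 = -27, m_2 = 9/2, m_3 = 15/2.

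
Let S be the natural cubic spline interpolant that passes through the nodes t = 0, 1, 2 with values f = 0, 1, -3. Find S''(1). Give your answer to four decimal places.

-7.5000

Let M_i = S''(x_i). Step sizes h_i = 1, 1; slopes of the chords Δ_i = (y_(i+1) - y_i)/h_i = 1, -4.
  1·M_0 + 4·M_1 + 1·M_2 = 6(Δ_1 - Δ_0) = -30
Natural end conditions: M_0 = M_2 = 0.
Forward elimination and back-substitution give M_0 = 0, M_1 = -15/2, M_2 = 0.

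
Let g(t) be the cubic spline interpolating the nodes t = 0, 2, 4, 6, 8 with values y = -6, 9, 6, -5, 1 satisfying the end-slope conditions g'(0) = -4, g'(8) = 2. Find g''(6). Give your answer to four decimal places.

Let M_i = g''(x_i). Step sizes h_i = 2, 2, 2, 2; slopes of the chords Δ_i = (y_(i+1) - y_i)/h_i = 15/2, -3/2, -11/2, 3.
  2·M_0 + 8·M_1 + 2·M_2 = 6(Δ_1 - Δ_0) = -54
  2·M_1 + 8·M_2 + 2·M_3 = 6(Δ_2 - Δ_1) = -24
  2·M_2 + 8·M_3 + 2·M_4 = 6(Δ_3 - Δ_2) = 51
Clamped end conditions give two more equations: 2h_0·M_0 + h_0·M_1 = 6(Δ_0 - g'(0)) = 69 and h_3·M_3 + 2h_3·M_4 = 6(g'(8) - Δ_3) = -6.
Solving: M_0 = 2607/112, M_1 = -675/56, M_2 = -33/16, M_3 = 465/56, M_4 = -633/112.

8.3036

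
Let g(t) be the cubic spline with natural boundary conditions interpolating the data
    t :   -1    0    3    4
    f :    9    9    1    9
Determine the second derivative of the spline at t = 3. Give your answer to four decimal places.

Put M_i = g'' at the i-th knot. Here h = (1, 3, 1) and Δ = (0, -8/3, 8), so the interior equations h_(i-1)·M_(i-1) + 2(h_(i-1)+h_i)·M_i + h_i·M_(i+1) = 6(Δ_i − Δ_(i-1)) read
  1·M_0 + 8·M_1 + 3·M_2 = 6(Δ_1 - Δ_0) = -16
  3·M_1 + 8·M_2 + 1·M_3 = 6(Δ_2 - Δ_1) = 64
Natural end conditions: M_0 = M_3 = 0.
Solving: M_0 = 0, M_1 = -64/11, M_2 = 112/11, M_3 = 0.

10.1818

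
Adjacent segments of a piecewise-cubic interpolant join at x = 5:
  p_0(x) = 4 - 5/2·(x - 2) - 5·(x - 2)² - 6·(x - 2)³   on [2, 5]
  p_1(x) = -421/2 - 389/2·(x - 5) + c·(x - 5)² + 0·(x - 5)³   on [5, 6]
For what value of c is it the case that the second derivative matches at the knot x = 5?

p_0''(x) = -10 - 36·(x - 2), so p_0''(5) = -118. On the right, p_1''(5) = 2c, so c = -59.

-59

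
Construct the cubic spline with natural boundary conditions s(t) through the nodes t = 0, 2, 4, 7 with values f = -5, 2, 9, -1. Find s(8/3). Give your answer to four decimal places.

Write σ_i for s''(x_i). With h_i = 2, 2, 3 and divided differences Δ_i = 7/2, 7/2, -10/3, the continuity of s' gives the tridiagonal system
  2·σ_0 + 8·σ_1 + 2·σ_2 = 6(Δ_1 - Δ_0) = 0
  2·σ_1 + 10·σ_2 + 3·σ_3 = 6(Δ_2 - Δ_1) = -41
Natural end conditions: σ_0 = σ_3 = 0.
Hence σ_0 = 0, σ_1 = 41/38, σ_2 = -82/19, σ_3 = 0.
On [2, 4], s(t) = 2 + 481/114·(t - 2) + 41/76·(t - 2)² - 205/456·(t - 2)³.
With (t - 2) = 2/3: s(8/3) = 7571/1539.

4.9194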